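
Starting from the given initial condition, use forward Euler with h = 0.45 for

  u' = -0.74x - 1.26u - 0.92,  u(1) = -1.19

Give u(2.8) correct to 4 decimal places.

Euler: u_{n+1} = u_n + h·f(x_n, u_n).
x=1.000000, u=-1.190000: f=-0.160600 → u ← -1.190000 + 0.45·(-0.160600) = -1.262270
x=1.450000, u=-1.262270: f=-0.402540 → u ← -1.262270 + 0.45·(-0.402540) = -1.443413
x=1.900000, u=-1.443413: f=-0.507300 → u ← -1.443413 + 0.45·(-0.507300) = -1.671698
x=2.350000, u=-1.671698: f=-0.552661 → u ← -1.671698 + 0.45·(-0.552661) = -1.920395
u(2.8) ≈ -1.9204

-1.9204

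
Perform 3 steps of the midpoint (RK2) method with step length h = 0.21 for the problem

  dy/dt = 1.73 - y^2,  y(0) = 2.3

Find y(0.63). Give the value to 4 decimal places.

Midpoint: k1 = f(t_n, y_n); k2 = f(t_n + h/2, y_n + (h/2)·k1); y_{n+1} = y_n + h·k2.
t=0.000000, y=2.300000:
  k1 = f(0.000000, 2.300000) = -3.560000
  k2 = f(0.105000, 1.926200) = -1.980246
  y ← 2.300000 + 0.21·(-1.980246) = 1.884148
t=0.210000, y=1.884148:
  k1 = f(0.210000, 1.884148) = -1.820015
  k2 = f(0.315000, 1.693047) = -1.136407
  y ← 1.884148 + 0.21·(-1.136407) = 1.645503
t=0.420000, y=1.645503:
  k1 = f(0.420000, 1.645503) = -0.977679
  k2 = f(0.525000, 1.542846) = -0.650375
  y ← 1.645503 + 0.21·(-0.650375) = 1.508924
y(0.63) ≈ 1.5089

1.5089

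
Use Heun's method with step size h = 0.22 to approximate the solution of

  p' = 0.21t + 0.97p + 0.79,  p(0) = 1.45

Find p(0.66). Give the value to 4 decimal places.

Heun: k1 = f(t_n, p_n); k2 = f(t_n + h, p_n + h·k1); p_{n+1} = p_n + (h/2)·(k1 + k2).
t=0.000000, p=1.450000:
  k1 = f(0.000000, 1.450000) = 2.196500
  k2 = f(0.220000, 1.933230) = 2.711433
  p ← 1.450000 + (0.22/2)·(2.196500 + 2.711433) = 1.989873
t=0.220000, p=1.989873:
  k1 = f(0.220000, 1.989873) = 2.766376
  k2 = f(0.440000, 2.598475) = 3.402921
  p ← 1.989873 + (0.22/2)·(2.766376 + 3.402921) = 2.668495
t=0.440000, p=2.668495:
  k1 = f(0.440000, 2.668495) = 3.470841
  k2 = f(0.660000, 3.432080) = 4.257718
  p ← 2.668495 + (0.22/2)·(3.470841 + 4.257718) = 3.518637
p(0.66) ≈ 3.5186

3.5186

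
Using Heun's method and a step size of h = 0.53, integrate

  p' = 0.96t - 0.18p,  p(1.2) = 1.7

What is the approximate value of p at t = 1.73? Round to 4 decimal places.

2.2618

Heun: k1 = f(t_n, p_n); k2 = f(t_n + h, p_n + h·k1); p_{n+1} = p_n + (h/2)·(k1 + k2).
t=1.200000, p=1.700000:
  k1 = f(1.200000, 1.700000) = 0.846000
  k2 = f(1.730000, 2.148380) = 1.274092
  p ← 1.700000 + (0.53/2)·(0.846000 + 1.274092) = 2.261824
p(1.73) ≈ 2.2618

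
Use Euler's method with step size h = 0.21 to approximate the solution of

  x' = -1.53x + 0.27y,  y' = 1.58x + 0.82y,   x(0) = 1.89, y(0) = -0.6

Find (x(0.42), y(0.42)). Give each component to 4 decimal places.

0.8432, 0.3250

Euler on (x,y): x_{n+1} = x_n + h·x', y_{n+1} = y_n + h·y'.
0.000000: (1.890000, -0.600000); f=(-3.053700, 2.494200) → (1.248723, -0.076218)
0.210000: (1.248723, -0.076218); f=(-1.931125, 1.910484) → (0.843187, 0.324984)
(x(0.42), y(0.42)) ≈ (0.8432, 0.3250)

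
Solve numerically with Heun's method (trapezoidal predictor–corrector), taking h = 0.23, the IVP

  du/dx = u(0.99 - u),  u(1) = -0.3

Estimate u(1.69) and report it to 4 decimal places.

Heun: k1 = f(x_n, u_n); k2 = f(x_n + h, u_n + h·k1); u_{n+1} = u_n + (h/2)·(k1 + k2).
x=1.000000, u=-0.300000:
  k1 = f(1.000000, -0.300000) = -0.387000
  k2 = f(1.230000, -0.389010) = -0.536449
  u ← -0.300000 + (0.23/2)·(-0.387000 + (-0.536449)) = -0.406197
x=1.230000, u=-0.406197:
  k1 = f(1.230000, -0.406197) = -0.567130
  k2 = f(1.460000, -0.536637) = -0.819249
  u ← -0.406197 + (0.23/2)·(-0.567130 + (-0.819249)) = -0.565630
x=1.460000, u=-0.565630:
  k1 = f(1.460000, -0.565630) = -0.879911
  k2 = f(1.690000, -0.768010) = -1.350169
  u ← -0.565630 + (0.23/2)·(-0.879911 + (-1.350169)) = -0.822089
u(1.69) ≈ -0.8221

-0.8221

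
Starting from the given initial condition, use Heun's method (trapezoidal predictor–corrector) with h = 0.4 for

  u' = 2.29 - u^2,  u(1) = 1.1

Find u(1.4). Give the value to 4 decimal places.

Heun: k1 = f(x_n, u_n); k2 = f(x_n + h, u_n + h·k1); u_{n+1} = u_n + (h/2)·(k1 + k2).
x=1.000000, u=1.100000:
  k1 = f(1.000000, 1.100000) = 1.080000
  k2 = f(1.400000, 1.532000) = -0.057024
  u ← 1.100000 + (0.4/2)·(1.080000 + (-0.057024)) = 1.304595
u(1.4) ≈ 1.3046

1.3046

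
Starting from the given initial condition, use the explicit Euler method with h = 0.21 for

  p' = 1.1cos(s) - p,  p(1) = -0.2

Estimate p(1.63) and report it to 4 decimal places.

0.0784

Euler: p_{n+1} = p_n + h·f(s_n, p_n).
s=1.000000, p=-0.200000: f=0.794333 → p ← -0.200000 + 0.21·0.794333 = -0.033190
s=1.210000, p=-0.033190: f=0.421512 → p ← -0.033190 + 0.21·0.421512 = 0.055327
s=1.420000, p=0.055327: f=0.109921 → p ← 0.055327 + 0.21·0.109921 = 0.078411
p(1.63) ≈ 0.0784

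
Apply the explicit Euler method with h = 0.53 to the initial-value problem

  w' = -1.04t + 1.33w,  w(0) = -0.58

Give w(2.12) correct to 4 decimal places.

Euler: w_{n+1} = w_n + h·f(t_n, w_n).
t=0.000000, w=-0.580000: f=-0.771400 → w ← -0.580000 + 0.53·(-0.771400) = -0.988842
t=0.530000, w=-0.988842: f=-1.866360 → w ← -0.988842 + 0.53·(-1.866360) = -1.978013
t=1.060000, w=-1.978013: f=-3.733157 → w ← -1.978013 + 0.53·(-3.733157) = -3.956586
t=1.590000, w=-3.956586: f=-6.915859 → w ← -3.956586 + 0.53·(-6.915859) = -7.621991
w(2.12) ≈ -7.6220

-7.6220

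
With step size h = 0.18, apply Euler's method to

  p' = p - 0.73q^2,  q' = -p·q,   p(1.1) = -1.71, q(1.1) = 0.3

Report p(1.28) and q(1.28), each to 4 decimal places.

Euler on (p,q): p_{n+1} = p_n + h·p', q_{n+1} = q_n + h·q'.
1.100000: (-1.710000, 0.300000); f=(-1.775700, 0.513000) → (-2.029626, 0.392340)
(p(1.28), q(1.28)) ≈ (-2.0296, 0.3923)

-2.0296, 0.3923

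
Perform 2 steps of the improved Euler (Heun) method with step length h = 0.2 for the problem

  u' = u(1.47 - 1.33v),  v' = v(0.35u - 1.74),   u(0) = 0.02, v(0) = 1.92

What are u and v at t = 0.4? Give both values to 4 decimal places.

0.0174, 0.9770

Heun on (u,v): k1 = f(t_n, state_n); k2 = f(t_n + h, state_n + h·k1); state_{n+1} = state_n + (h/2)·(k1 + k2).
0.000000: (0.020000, 1.920000)
  k1 = (-0.021672, -3.327360)
  predictor → (0.015666, 1.254528)
  k2 = (-0.003110, -2.176000)
  → (0.017522, 1.369664)
0.200000: (0.017522, 1.369664)
  k1 = (-0.006162, -2.374816)
  predictor → (0.016289, 0.894701)
  k2 = (0.004562, -1.551678)
  → (0.017362, 0.977015)
(u(0.4), v(0.4)) ≈ (0.0174, 0.9770)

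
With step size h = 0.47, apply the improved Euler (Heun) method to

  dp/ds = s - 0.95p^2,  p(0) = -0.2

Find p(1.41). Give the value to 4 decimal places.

Heun: k1 = f(s_n, p_n); k2 = f(s_n + h, p_n + h·k1); p_{n+1} = p_n + (h/2)·(k1 + k2).
s=0.000000, p=-0.200000:
  k1 = f(0.000000, -0.200000) = -0.038000
  k2 = f(0.470000, -0.217860) = 0.424910
  p ← -0.200000 + (0.47/2)·(-0.038000 + 0.424910) = -0.109076
s=0.470000, p=-0.109076:
  k1 = f(0.470000, -0.109076) = 0.458697
  k2 = f(0.940000, 0.106512) = 0.929223
  p ← -0.109076 + (0.47/2)·(0.458697 + 0.929223) = 0.217085
s=0.940000, p=0.217085:
  k1 = f(0.940000, 0.217085) = 0.895230
  k2 = f(1.410000, 0.637843) = 1.023498
  p ← 0.217085 + (0.47/2)·(0.895230 + 1.023498) = 0.667986
p(1.41) ≈ 0.6680

0.6680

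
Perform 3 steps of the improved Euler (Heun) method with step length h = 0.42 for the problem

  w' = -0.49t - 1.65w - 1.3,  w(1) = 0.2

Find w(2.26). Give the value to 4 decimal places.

Heun: k1 = f(t_n, w_n); k2 = f(t_n + h, w_n + h·k1); w_{n+1} = w_n + (h/2)·(k1 + k2).
t=1.000000, w=0.200000:
  k1 = f(1.000000, 0.200000) = -2.120000
  k2 = f(1.420000, -0.690400) = -0.856640
  w ← 0.200000 + (0.42/2)·(-2.120000 + (-0.856640)) = -0.425094
t=1.420000, w=-0.425094:
  k1 = f(1.420000, -0.425094) = -1.294394
  k2 = f(1.840000, -0.968740) = -0.603179
  w ← -0.425094 + (0.42/2)·(-1.294394 + (-0.603179)) = -0.823585
t=1.840000, w=-0.823585:
  k1 = f(1.840000, -0.823585) = -0.842685
  k2 = f(2.260000, -1.177513) = -0.464504
  w ← -0.823585 + (0.42/2)·(-0.842685 + (-0.464504)) = -1.098095
w(2.26) ≈ -1.0981

-1.0981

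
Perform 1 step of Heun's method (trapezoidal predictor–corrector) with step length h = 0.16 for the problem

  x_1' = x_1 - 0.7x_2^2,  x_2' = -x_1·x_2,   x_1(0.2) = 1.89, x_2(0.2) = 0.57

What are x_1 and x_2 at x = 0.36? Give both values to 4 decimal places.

2.1866, 0.4152

Heun on (x_1,x_2): k1 = f(x_n, state_n); k2 = f(x_n + h, state_n + h·k1); state_{n+1} = state_n + (h/2)·(k1 + k2).
0.200000: (1.890000, 0.570000)
  k1 = (1.662570, -1.077300)
  predictor → (2.156011, 0.397632)
  k2 = (2.045333, -0.857299)
  → (2.186632, 0.415232)
(x_1(0.36), x_2(0.36)) ≈ (2.1866, 0.4152)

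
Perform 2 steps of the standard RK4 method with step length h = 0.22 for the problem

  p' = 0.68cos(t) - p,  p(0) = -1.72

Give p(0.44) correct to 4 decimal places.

RK4: k1 = f(t_n, p_n); k2 = f(t_n + h/2, p_n + (h/2)·k1); k3 = f(t_n + h/2, p_n + (h/2)·k2); k4 = f(t_n + h, p_n + h·k3); p_{n+1} = p_n + (h/6)·(k1 + 2k2 + 2k3 + k4).
t=0.000000, p=-1.720000:
  k1 = f(0.000000, -1.720000) = 2.400000
  k2 = f(0.110000, -1.456000) = 2.131890
  k3 = f(0.110000, -1.485492) = 2.161382
  k4 = f(0.220000, -1.244496) = 1.908106
  p ← -1.720000 + (0.22/6)·(k1 + 2k2 + 2k3 + k4) = -1.247196
t=0.220000, p=-1.247196:
  k1 = f(0.220000, -1.247196) = 1.910806
  k2 = f(0.330000, -1.037007) = 1.680316
  k3 = f(0.330000, -1.062361) = 1.705670
  k4 = f(0.440000, -0.871949) = 1.487180
  p ← -1.247196 + (0.22/6)·(k1 + 2k2 + 2k3 + k4) = -0.874298
p(0.44) ≈ -0.8743

-0.8743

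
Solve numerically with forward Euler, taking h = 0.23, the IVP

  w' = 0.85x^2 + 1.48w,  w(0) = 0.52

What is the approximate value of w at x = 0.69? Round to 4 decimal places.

Euler: w_{n+1} = w_n + h·f(x_n, w_n).
x=0.000000, w=0.520000: f=0.769600 → w ← 0.520000 + 0.23·0.769600 = 0.697008
x=0.230000, w=0.697008: f=1.076537 → w ← 0.697008 + 0.23·1.076537 = 0.944611
x=0.460000, w=0.944611: f=1.577885 → w ← 0.944611 + 0.23·1.577885 = 1.307525
w(0.69) ≈ 1.3075

1.3075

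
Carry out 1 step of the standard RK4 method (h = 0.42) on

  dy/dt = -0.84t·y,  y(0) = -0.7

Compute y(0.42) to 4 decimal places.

RK4: k1 = f(t_n, y_n); k2 = f(t_n + h/2, y_n + (h/2)·k1); k3 = f(t_n + h/2, y_n + (h/2)·k2); k4 = f(t_n + h, y_n + h·k3); y_{n+1} = y_n + (h/6)·(k1 + 2k2 + 2k3 + k4).
t=0.000000, y=-0.700000:
  k1 = f(0.000000, -0.700000) = 0.000000
  k2 = f(0.210000, -0.700000) = 0.123480
  k3 = f(0.210000, -0.674069) = 0.118906
  k4 = f(0.420000, -0.650060) = 0.229341
  y ← -0.700000 + (0.42/6)·(k1 + 2k2 + 2k3 + k4) = -0.650012
y(0.42) ≈ -0.6500

-0.6500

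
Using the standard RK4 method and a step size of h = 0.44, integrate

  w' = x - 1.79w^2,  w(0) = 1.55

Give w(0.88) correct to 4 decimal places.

0.6461

RK4: k1 = f(x_n, w_n); k2 = f(x_n + h/2, w_n + (h/2)·k1); k3 = f(x_n + h/2, w_n + (h/2)·k2); k4 = f(x_n + h, w_n + h·k3); w_{n+1} = w_n + (h/6)·(k1 + 2k2 + 2k3 + k4).
x=0.000000, w=1.550000:
  k1 = f(0.000000, 1.550000) = -4.300475
  k2 = f(0.220000, 0.603895) = -0.432795
  k3 = f(0.220000, 1.454785) = -3.568356
  k4 = f(0.440000, -0.020077) = 0.439279
  w ← 1.550000 + (0.44/6)·(k1 + 2k2 + 2k3 + k4) = 0.680010
x=0.440000, w=0.680010:
  k1 = f(0.440000, 0.680010) = -0.387721
  k2 = f(0.660000, 0.594712) = 0.026909
  k3 = f(0.660000, 0.685930) = -0.182196
  k4 = f(0.880000, 0.599844) = 0.235935
  w ← 0.680010 + (0.44/6)·(k1 + 2k2 + 2k3 + k4) = 0.646104
w(0.88) ≈ 0.6461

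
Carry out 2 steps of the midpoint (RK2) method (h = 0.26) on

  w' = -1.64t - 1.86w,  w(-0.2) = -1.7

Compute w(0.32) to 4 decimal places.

-0.7509

Midpoint: k1 = f(t_n, w_n); k2 = f(t_n + h/2, w_n + (h/2)·k1); w_{n+1} = w_n + h·k2.
t=-0.200000, w=-1.700000:
  k1 = f(-0.200000, -1.700000) = 3.490000
  k2 = f(-0.070000, -1.246300) = 2.432918
  w ← -1.700000 + 0.26·2.432918 = -1.067441
t=0.060000, w=-1.067441:
  k1 = f(0.060000, -1.067441) = 1.887041
  k2 = f(0.190000, -0.822126) = 1.217554
  w ← -1.067441 + 0.26·1.217554 = -0.750877
w(0.32) ≈ -0.7509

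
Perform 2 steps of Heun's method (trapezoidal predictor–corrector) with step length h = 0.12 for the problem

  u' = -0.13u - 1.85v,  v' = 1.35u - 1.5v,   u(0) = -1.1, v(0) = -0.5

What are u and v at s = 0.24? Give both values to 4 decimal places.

Heun on (u,v): k1 = f(s_n, state_n); k2 = f(s_n + h, state_n + h·k1); state_{n+1} = state_n + (h/2)·(k1 + k2).
0.000000: (-1.100000, -0.500000)
  k1 = (1.068000, -0.735000)
  predictor → (-0.971840, -0.588200)
  k2 = (1.214509, -0.429684)
  → (-0.963049, -0.569881)
0.120000: (-0.963049, -0.569881)
  k1 = (1.179476, -0.445295)
  predictor → (-0.821512, -0.623316)
  k2 = (1.259932, -0.174067)
  → (-0.816685, -0.607043)
(u(0.24), v(0.24)) ≈ (-0.8167, -0.6070)

-0.8167, -0.6070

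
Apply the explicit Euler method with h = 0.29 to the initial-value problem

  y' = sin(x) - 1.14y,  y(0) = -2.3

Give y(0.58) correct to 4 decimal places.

-0.9477

Euler: y_{n+1} = y_n + h·f(x_n, y_n).
x=0.000000, y=-2.300000: f=2.622000 → y ← -2.300000 + 0.29·2.622000 = -1.539620
x=0.290000, y=-1.539620: f=2.041119 → y ← -1.539620 + 0.29·2.041119 = -0.947695
y(0.58) ≈ -0.9477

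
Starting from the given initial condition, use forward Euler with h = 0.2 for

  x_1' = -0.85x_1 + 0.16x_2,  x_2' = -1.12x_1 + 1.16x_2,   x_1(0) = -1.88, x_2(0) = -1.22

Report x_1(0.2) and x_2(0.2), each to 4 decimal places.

-1.5994, -1.0819

Euler on (x_1,x_2): x_1_{n+1} = x_1_n + h·x_1', x_2_{n+1} = x_2_n + h·x_2'.
0.000000: (-1.880000, -1.220000); f=(1.402800, 0.690400) → (-1.599440, -1.081920)
(x_1(0.2), x_2(0.2)) ≈ (-1.5994, -1.0819)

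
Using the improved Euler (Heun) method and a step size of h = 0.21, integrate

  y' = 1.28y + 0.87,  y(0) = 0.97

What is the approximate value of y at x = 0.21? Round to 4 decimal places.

1.4730

Heun: k1 = f(x_n, y_n); k2 = f(x_n + h, y_n + h·k1); y_{n+1} = y_n + (h/2)·(k1 + k2).
x=0.000000, y=0.970000:
  k1 = f(0.000000, 0.970000) = 2.111600
  k2 = f(0.210000, 1.413436) = 2.679198
  y ← 0.970000 + (0.21/2)·(2.111600 + 2.679198) = 1.473034
y(0.21) ≈ 1.4730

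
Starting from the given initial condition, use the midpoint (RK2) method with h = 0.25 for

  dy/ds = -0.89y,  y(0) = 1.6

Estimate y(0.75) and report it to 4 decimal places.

Midpoint: k1 = f(s_n, y_n); k2 = f(s_n + h/2, y_n + (h/2)·k1); y_{n+1} = y_n + h·k2.
s=0.000000, y=1.600000:
  k1 = f(0.000000, 1.600000) = -1.424000
  k2 = f(0.125000, 1.422000) = -1.265580
  y ← 1.600000 + 0.25·(-1.265580) = 1.283605
s=0.250000, y=1.283605:
  k1 = f(0.250000, 1.283605) = -1.142408
  k2 = f(0.375000, 1.140804) = -1.015316
  y ← 1.283605 + 0.25·(-1.015316) = 1.029776
s=0.500000, y=1.029776:
  k1 = f(0.500000, 1.029776) = -0.916501
  k2 = f(0.625000, 0.915214) = -0.814540
  y ← 1.029776 + 0.25·(-0.814540) = 0.826141
y(0.75) ≈ 0.8261

0.8261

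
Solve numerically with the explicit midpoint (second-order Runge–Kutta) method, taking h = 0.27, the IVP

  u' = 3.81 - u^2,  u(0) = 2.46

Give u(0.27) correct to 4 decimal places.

Midpoint: k1 = f(t_n, u_n); k2 = f(t_n + h/2, u_n + (h/2)·k1); u_{n+1} = u_n + h·k2.
t=0.000000, u=2.460000:
  k1 = f(0.000000, 2.460000) = -2.241600
  k2 = f(0.135000, 2.157384) = -0.844306
  u ← 2.460000 + 0.27·(-0.844306) = 2.232037
u(0.27) ≈ 2.2320

2.2320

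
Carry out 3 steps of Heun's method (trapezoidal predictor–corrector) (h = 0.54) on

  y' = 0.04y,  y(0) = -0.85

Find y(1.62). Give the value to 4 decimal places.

-0.9069

Heun: k1 = f(s_n, y_n); k2 = f(s_n + h, y_n + h·k1); y_{n+1} = y_n + (h/2)·(k1 + k2).
s=0.000000, y=-0.850000:
  k1 = f(0.000000, -0.850000) = -0.034000
  k2 = f(0.540000, -0.868360) = -0.034734
  y ← -0.850000 + (0.54/2)·(-0.034000 + (-0.034734)) = -0.868558
s=0.540000, y=-0.868558:
  k1 = f(0.540000, -0.868558) = -0.034742
  k2 = f(1.080000, -0.887319) = -0.035493
  y ← -0.868558 + (0.54/2)·(-0.034742 + (-0.035493)) = -0.887522
s=1.080000, y=-0.887522:
  k1 = f(1.080000, -0.887522) = -0.035501
  k2 = f(1.620000, -0.906692) = -0.036268
  y ← -0.887522 + (0.54/2)·(-0.035501 + (-0.036268)) = -0.906899
y(1.62) ≈ -0.9069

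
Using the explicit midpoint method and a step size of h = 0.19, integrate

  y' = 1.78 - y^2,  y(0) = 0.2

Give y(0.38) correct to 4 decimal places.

0.7690

Midpoint: k1 = f(s_n, y_n); k2 = f(s_n + h/2, y_n + (h/2)·k1); y_{n+1} = y_n + h·k2.
s=0.000000, y=0.200000:
  k1 = f(0.000000, 0.200000) = 1.740000
  k2 = f(0.095000, 0.365300) = 1.646556
  y ← 0.200000 + 0.19·1.646556 = 0.512846
s=0.190000, y=0.512846:
  k1 = f(0.190000, 0.512846) = 1.516989
  k2 = f(0.285000, 0.656960) = 1.348404
  y ← 0.512846 + 0.19·1.348404 = 0.769042
y(0.38) ≈ 0.7690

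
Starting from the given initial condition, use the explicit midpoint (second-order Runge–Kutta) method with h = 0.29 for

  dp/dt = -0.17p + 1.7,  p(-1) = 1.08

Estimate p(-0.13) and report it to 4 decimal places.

2.3059

Midpoint: k1 = f(t_n, p_n); k2 = f(t_n + h/2, p_n + (h/2)·k1); p_{n+1} = p_n + h·k2.
t=-1.000000, p=1.080000:
  k1 = f(-1.000000, 1.080000) = 1.516400
  k2 = f(-0.855000, 1.299878) = 1.479021
  p ← 1.080000 + 0.29·1.479021 = 1.508916
t=-0.710000, p=1.508916:
  k1 = f(-0.710000, 1.508916) = 1.443484
  k2 = f(-0.565000, 1.718221) = 1.407902
  p ← 1.508916 + 0.29·1.407902 = 1.917208
t=-0.420000, p=1.917208:
  k1 = f(-0.420000, 1.917208) = 1.374075
  k2 = f(-0.275000, 2.116449) = 1.340204
  p ← 1.917208 + 0.29·1.340204 = 2.305867
p(-0.13) ≈ 2.3059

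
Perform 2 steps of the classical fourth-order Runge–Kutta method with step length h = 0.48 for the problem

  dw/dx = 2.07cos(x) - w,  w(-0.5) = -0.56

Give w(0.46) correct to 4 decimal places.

1.0140

RK4: k1 = f(x_n, w_n); k2 = f(x_n + h/2, w_n + (h/2)·k1); k3 = f(x_n + h/2, w_n + (h/2)·k2); k4 = f(x_n + h, w_n + h·k3); w_{n+1} = w_n + (h/6)·(k1 + 2k2 + 2k3 + k4).
x=-0.500000, w=-0.560000:
  k1 = f(-0.500000, -0.560000) = 2.376596
  k2 = f(-0.260000, 0.010383) = 1.990044
  k3 = f(-0.260000, -0.082389) = 2.082817
  k4 = f(-0.020000, 0.439752) = 1.629834
  w ← -0.560000 + (0.48/6)·(k1 + 2k2 + 2k3 + k4) = 0.412172
x=-0.020000, w=0.412172:
  k1 = f(-0.020000, 0.412172) = 1.657414
  k2 = f(0.220000, 0.809951) = 1.210156
  k3 = f(0.220000, 0.702610) = 1.317498
  k4 = f(0.460000, 1.044571) = 0.810257
  w ← 0.412172 + (0.48/6)·(k1 + 2k2 + 2k3 + k4) = 1.014011
w(0.46) ≈ 1.0140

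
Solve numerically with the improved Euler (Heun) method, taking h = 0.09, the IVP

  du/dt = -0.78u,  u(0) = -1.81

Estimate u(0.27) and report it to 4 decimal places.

Heun: k1 = f(t_n, u_n); k2 = f(t_n + h, u_n + h·k1); u_{n+1} = u_n + (h/2)·(k1 + k2).
t=0.000000, u=-1.810000:
  k1 = f(0.000000, -1.810000) = 1.411800
  k2 = f(0.090000, -1.682938) = 1.312692
  u ← -1.810000 + (0.09/2)·(1.411800 + 1.312692) = -1.687398
t=0.090000, u=-1.687398:
  k1 = f(0.090000, -1.687398) = 1.316170
  k2 = f(0.180000, -1.568943) = 1.223775
  u ← -1.687398 + (0.09/2)·(1.316170 + 1.223775) = -1.573100
t=0.180000, u=-1.573100:
  k1 = f(0.180000, -1.573100) = 1.227018
  k2 = f(0.270000, -1.462669) = 1.140882
  u ← -1.573100 + (0.09/2)·(1.227018 + 1.140882) = -1.466545
u(0.27) ≈ -1.4665

-1.4665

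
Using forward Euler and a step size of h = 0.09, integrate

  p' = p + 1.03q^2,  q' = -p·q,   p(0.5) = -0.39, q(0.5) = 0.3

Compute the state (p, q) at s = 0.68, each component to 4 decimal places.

-0.4453, 0.3222

Euler on (p,q): p_{n+1} = p_n + h·p', q_{n+1} = q_n + h·q'.
0.500000: (-0.390000, 0.300000); f=(-0.297300, 0.117000) → (-0.416757, 0.310530)
0.590000: (-0.416757, 0.310530); f=(-0.317435, 0.129416) → (-0.445326, 0.322177)
(p(0.68), q(0.68)) ≈ (-0.4453, 0.3222)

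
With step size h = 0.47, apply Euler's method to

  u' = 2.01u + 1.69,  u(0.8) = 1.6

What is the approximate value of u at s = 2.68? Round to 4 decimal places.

34.0686

Euler: u_{n+1} = u_n + h·f(s_n, u_n).
s=0.800000, u=1.600000: f=4.906000 → u ← 1.600000 + 0.47·4.906000 = 3.905820
s=1.270000, u=3.905820: f=9.540698 → u ← 3.905820 + 0.47·9.540698 = 8.389948
s=1.740000, u=8.389948: f=18.553796 → u ← 8.389948 + 0.47·18.553796 = 17.110232
s=2.210000, u=17.110232: f=36.081567 → u ← 17.110232 + 0.47·36.081567 = 34.068569
u(2.68) ≈ 34.0686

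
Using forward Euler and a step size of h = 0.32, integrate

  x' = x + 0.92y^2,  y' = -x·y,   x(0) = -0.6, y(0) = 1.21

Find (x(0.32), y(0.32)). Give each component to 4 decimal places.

-0.3610, 1.4423

Euler on (x,y): x_{n+1} = x_n + h·x', y_{n+1} = y_n + h·y'.
0.000000: (-0.600000, 1.210000); f=(0.746972, 0.726000) → (-0.360969, 1.442320)
(x(0.32), y(0.32)) ≈ (-0.3610, 1.4423)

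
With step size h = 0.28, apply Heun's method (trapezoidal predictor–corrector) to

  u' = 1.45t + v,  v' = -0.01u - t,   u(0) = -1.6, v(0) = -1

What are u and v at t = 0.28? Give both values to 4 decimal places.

Heun on (u,v): k1 = f(t_n, state_n); k2 = f(t_n + h, state_n + h·k1); state_{n+1} = state_n + (h/2)·(k1 + k2).
0.000000: (-1.600000, -1.000000)
  k1 = (-1.000000, 0.016000)
  predictor → (-1.880000, -0.995520)
  k2 = (-0.589520, -0.261200)
  → (-1.822533, -1.034328)
(u(0.28), v(0.28)) ≈ (-1.8225, -1.0343)

-1.8225, -1.0343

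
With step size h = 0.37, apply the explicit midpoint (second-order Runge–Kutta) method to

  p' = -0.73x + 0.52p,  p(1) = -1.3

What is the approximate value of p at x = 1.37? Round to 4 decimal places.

-1.9202

Midpoint: k1 = f(x_n, p_n); k2 = f(x_n + h/2, p_n + (h/2)·k1); p_{n+1} = p_n + h·k2.
x=1.000000, p=-1.300000:
  k1 = f(1.000000, -1.300000) = -1.406000
  k2 = f(1.185000, -1.560110) = -1.676307
  p ← -1.300000 + 0.37·(-1.676307) = -1.920234
p(1.37) ≈ -1.9202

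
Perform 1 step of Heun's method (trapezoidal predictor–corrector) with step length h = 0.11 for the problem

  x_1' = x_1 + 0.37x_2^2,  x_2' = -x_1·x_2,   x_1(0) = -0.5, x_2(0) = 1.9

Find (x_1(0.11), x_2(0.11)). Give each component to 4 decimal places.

Heun on (x_1,x_2): k1 = f(t_n, state_n); k2 = f(t_n + h, state_n + h·k1); state_{n+1} = state_n + (h/2)·(k1 + k2).
0.000000: (-0.500000, 1.900000)
  k1 = (0.835700, 0.950000)
  predictor → (-0.408073, 2.004500)
  k2 = (1.078594, 0.817982)
  → (-0.394714, 1.997239)
(x_1(0.11), x_2(0.11)) ≈ (-0.3947, 1.9972)

-0.3947, 1.9972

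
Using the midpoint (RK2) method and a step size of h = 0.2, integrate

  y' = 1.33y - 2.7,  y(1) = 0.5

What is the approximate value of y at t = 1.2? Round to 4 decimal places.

0.0389

Midpoint: k1 = f(t_n, y_n); k2 = f(t_n + h/2, y_n + (h/2)·k1); y_{n+1} = y_n + h·k2.
t=1.000000, y=0.500000:
  k1 = f(1.000000, 0.500000) = -2.035000
  k2 = f(1.100000, 0.296500) = -2.305655
  y ← 0.500000 + 0.2·(-2.305655) = 0.038869
y(1.2) ≈ 0.0389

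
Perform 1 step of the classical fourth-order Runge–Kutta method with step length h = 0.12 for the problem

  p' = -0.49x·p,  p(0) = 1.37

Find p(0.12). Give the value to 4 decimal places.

RK4: k1 = f(x_n, p_n); k2 = f(x_n + h/2, p_n + (h/2)·k1); k3 = f(x_n + h/2, p_n + (h/2)·k2); k4 = f(x_n + h, p_n + h·k3); p_{n+1} = p_n + (h/6)·(k1 + 2k2 + 2k3 + k4).
x=0.000000, p=1.370000:
  k1 = f(0.000000, 1.370000) = 0.000000
  k2 = f(0.060000, 1.370000) = -0.040278
  k3 = f(0.060000, 1.367583) = -0.040207
  k4 = f(0.120000, 1.365175) = -0.080272
  p ← 1.370000 + (0.12/6)·(k1 + 2k2 + 2k3 + k4) = 1.365175
p(0.12) ≈ 1.3652

1.3652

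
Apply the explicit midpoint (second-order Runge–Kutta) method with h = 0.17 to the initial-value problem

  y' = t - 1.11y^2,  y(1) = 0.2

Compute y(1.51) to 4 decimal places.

Midpoint: k1 = f(t_n, y_n); k2 = f(t_n + h/2, y_n + (h/2)·k1); y_{n+1} = y_n + h·k2.
t=1.000000, y=0.200000:
  k1 = f(1.000000, 0.200000) = 0.955600
  k2 = f(1.085000, 0.281226) = 0.997212
  y ← 0.200000 + 0.17·0.997212 = 0.369526
t=1.170000, y=0.369526:
  k1 = f(1.170000, 0.369526) = 1.018430
  k2 = f(1.255000, 0.456093) = 1.024097
  y ← 0.369526 + 0.17·1.024097 = 0.543623
t=1.340000, y=0.543623:
  k1 = f(1.340000, 0.543623) = 1.011967
  k2 = f(1.425000, 0.629640) = 0.984945
  y ← 0.543623 + 0.17·0.984945 = 0.711063
y(1.51) ≈ 0.7111

0.7111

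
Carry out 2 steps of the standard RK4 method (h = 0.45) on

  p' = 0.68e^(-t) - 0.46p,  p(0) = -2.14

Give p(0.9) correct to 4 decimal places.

-1.0942

RK4: k1 = f(t_n, p_n); k2 = f(t_n + h/2, p_n + (h/2)·k1); k3 = f(t_n + h/2, p_n + (h/2)·k2); k4 = f(t_n + h, p_n + h·k3); p_{n+1} = p_n + (h/6)·(k1 + 2k2 + 2k3 + k4).
t=0.000000, p=-2.140000:
  k1 = f(0.000000, -2.140000) = 1.664400
  k2 = f(0.225000, -1.765510) = 1.355126
  k3 = f(0.225000, -1.835097) = 1.387136
  k4 = f(0.450000, -1.515789) = 1.130850
  p ← -2.140000 + (0.45/6)·(k1 + 2k2 + 2k3 + k4) = -1.519017
t=0.450000, p=-1.519017:
  k1 = f(0.450000, -1.519017) = 1.132335
  k2 = f(0.675000, -1.264242) = 0.927778
  k3 = f(0.675000, -1.310267) = 0.948949
  k4 = f(0.900000, -1.091990) = 0.778783
  p ← -1.519017 + (0.45/6)·(k1 + 2k2 + 2k3 + k4) = -1.094174
p(0.9) ≈ -1.0942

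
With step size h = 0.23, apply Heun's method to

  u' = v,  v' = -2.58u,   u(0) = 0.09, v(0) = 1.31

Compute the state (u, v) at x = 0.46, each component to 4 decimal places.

0.6273, 0.8590

Heun on (u,v): k1 = f(x_n, state_n); k2 = f(x_n + h, state_n + h·k1); state_{n+1} = state_n + (h/2)·(k1 + k2).
0.000000: (0.090000, 1.310000)
  k1 = (1.310000, -0.232200)
  predictor → (0.391300, 1.256594)
  k2 = (1.256594, -1.009554)
  → (0.385158, 1.167198)
0.230000: (0.385158, 1.167198)
  k1 = (1.167198, -0.993708)
  predictor → (0.653614, 0.938645)
  k2 = (0.938645, -1.686324)
  → (0.627330, 0.858995)
(u(0.46), v(0.46)) ≈ (0.6273, 0.8590)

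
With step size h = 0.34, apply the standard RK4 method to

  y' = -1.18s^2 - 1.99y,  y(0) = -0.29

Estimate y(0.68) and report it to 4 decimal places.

RK4: k1 = f(s_n, y_n); k2 = f(s_n + h/2, y_n + (h/2)·k1); k3 = f(s_n + h/2, y_n + (h/2)·k2); k4 = f(s_n + h, y_n + h·k3); y_{n+1} = y_n + (h/6)·(k1 + 2k2 + 2k3 + k4).
s=0.000000, y=-0.290000:
  k1 = f(0.000000, -0.290000) = 0.577100
  k2 = f(0.170000, -0.191893) = 0.347765
  k3 = f(0.170000, -0.230880) = 0.425349
  k4 = f(0.340000, -0.145381) = 0.152901
  y ← -0.290000 + (0.34/6)·(k1 + 2k2 + 2k3 + k4) = -0.161014
s=0.340000, y=-0.161014:
  k1 = f(0.340000, -0.161014) = 0.184009
  k2 = f(0.510000, -0.129732) = -0.048751
  k3 = f(0.510000, -0.169301) = 0.029992
  k4 = f(0.680000, -0.150816) = -0.245507
  y ← -0.161014 + (0.34/6)·(k1 + 2k2 + 2k3 + k4) = -0.166625
y(0.68) ≈ -0.1666

-0.1666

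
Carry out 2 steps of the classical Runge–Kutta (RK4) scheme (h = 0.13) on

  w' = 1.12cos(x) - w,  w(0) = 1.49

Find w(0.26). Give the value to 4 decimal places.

1.4022

RK4: k1 = f(x_n, w_n); k2 = f(x_n + h/2, w_n + (h/2)·k1); k3 = f(x_n + h/2, w_n + (h/2)·k2); k4 = f(x_n + h, w_n + h·k3); w_{n+1} = w_n + (h/6)·(k1 + 2k2 + 2k3 + k4).
x=0.000000, w=1.490000:
  k1 = f(0.000000, 1.490000) = -0.370000
  k2 = f(0.065000, 1.465950) = -0.348315
  k3 = f(0.065000, 1.467360) = -0.349725
  k4 = f(0.130000, 1.444536) = -0.333986
  w ← 1.490000 + (0.13/6)·(k1 + 2k2 + 2k3 + k4) = 1.444499
x=0.130000, w=1.444499:
  k1 = f(0.130000, 1.444499) = -0.333949
  k2 = f(0.195000, 1.422792) = -0.324018
  k3 = f(0.195000, 1.423437) = -0.324664
  k4 = f(0.260000, 1.402292) = -0.319935
  w ← 1.444499 + (0.13/6)·(k1 + 2k2 + 2k3 + k4) = 1.402221
w(0.26) ≈ 1.4022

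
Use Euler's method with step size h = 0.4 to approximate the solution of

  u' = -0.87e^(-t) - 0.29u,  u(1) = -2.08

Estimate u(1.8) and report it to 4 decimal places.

-1.8244

Euler: u_{n+1} = u_n + h·f(t_n, u_n).
t=1.000000, u=-2.080000: f=0.283145 → u ← -2.080000 + 0.4·0.283145 = -1.966742
t=1.400000, u=-1.966742: f=0.355816 → u ← -1.966742 + 0.4·0.355816 = -1.824416
u(1.8) ≈ -1.8244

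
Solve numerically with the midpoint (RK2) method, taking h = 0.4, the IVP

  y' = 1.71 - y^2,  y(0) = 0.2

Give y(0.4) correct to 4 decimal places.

Midpoint: k1 = f(x_n, y_n); k2 = f(x_n + h/2, y_n + (h/2)·k1); y_{n+1} = y_n + h·k2.
x=0.000000, y=0.200000:
  k1 = f(0.000000, 0.200000) = 1.670000
  k2 = f(0.200000, 0.534000) = 1.424844
  y ← 0.200000 + 0.4·1.424844 = 0.769938
y(0.4) ≈ 0.7699

0.7699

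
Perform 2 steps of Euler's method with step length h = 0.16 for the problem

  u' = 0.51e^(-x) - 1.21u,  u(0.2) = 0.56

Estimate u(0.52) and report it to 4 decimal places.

0.4750

Euler: u_{n+1} = u_n + h·f(x_n, u_n).
x=0.200000, u=0.560000: f=-0.260047 → u ← 0.560000 + 0.16·(-0.260047) = 0.518392
x=0.360000, u=0.518392: f=-0.271440 → u ← 0.518392 + 0.16·(-0.271440) = 0.474962
u(0.52) ≈ 0.4750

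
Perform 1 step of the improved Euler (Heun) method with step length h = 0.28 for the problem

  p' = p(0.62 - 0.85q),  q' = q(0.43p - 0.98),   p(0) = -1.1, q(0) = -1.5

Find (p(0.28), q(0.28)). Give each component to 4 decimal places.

-1.7162, -0.9826

Heun on (p,q): k1 = f(t_n, state_n); k2 = f(t_n + h, state_n + h·k1); state_{n+1} = state_n + (h/2)·(k1 + k2).
0.000000: (-1.100000, -1.500000)
  k1 = (-2.084500, 2.179500)
  predictor → (-1.683660, -0.889740)
  k2 = (-2.317186, 1.516094)
  → (-1.716236, -0.982617)
(p(0.28), q(0.28)) ≈ (-1.7162, -0.9826)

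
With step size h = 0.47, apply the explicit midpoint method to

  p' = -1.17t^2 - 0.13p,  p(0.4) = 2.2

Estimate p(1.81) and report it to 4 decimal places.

-0.3157

Midpoint: k1 = f(t_n, p_n); k2 = f(t_n + h/2, p_n + (h/2)·k1); p_{n+1} = p_n + h·k2.
t=0.400000, p=2.200000:
  k1 = f(0.400000, 2.200000) = -0.473200
  k2 = f(0.635000, 2.088798) = -0.743317
  p ← 2.200000 + 0.47·(-0.743317) = 1.850641
t=0.870000, p=1.850641:
  k1 = f(0.870000, 1.850641) = -1.126156
  k2 = f(1.105000, 1.585994) = -1.634779
  p ← 1.850641 + 0.47·(-1.634779) = 1.082295
t=1.340000, p=1.082295:
  k1 = f(1.340000, 1.082295) = -2.241550
  k2 = f(1.575000, 0.555531) = -2.974550
  p ← 1.082295 + 0.47·(-2.974550) = -0.315744
p(1.81) ≈ -0.3157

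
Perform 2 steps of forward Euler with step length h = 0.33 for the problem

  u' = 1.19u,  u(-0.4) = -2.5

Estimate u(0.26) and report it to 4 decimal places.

-4.8490

Euler: u_{n+1} = u_n + h·f(t_n, u_n).
t=-0.400000, u=-2.500000: f=-2.975000 → u ← -2.500000 + 0.33·(-2.975000) = -3.481750
t=-0.070000, u=-3.481750: f=-4.143282 → u ← -3.481750 + 0.33·(-4.143282) = -4.849033
u(0.26) ≈ -4.8490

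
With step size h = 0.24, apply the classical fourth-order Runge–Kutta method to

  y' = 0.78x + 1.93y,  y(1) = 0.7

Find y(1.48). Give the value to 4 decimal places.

RK4: k1 = f(x_n, y_n); k2 = f(x_n + h/2, y_n + (h/2)·k1); k3 = f(x_n + h/2, y_n + (h/2)·k2); k4 = f(x_n + h, y_n + h·k3); y_{n+1} = y_n + (h/6)·(k1 + 2k2 + 2k3 + k4).
x=1.000000, y=0.700000:
  k1 = f(1.000000, 0.700000) = 2.131000
  k2 = f(1.120000, 0.955720) = 2.718140
  k3 = f(1.120000, 1.026177) = 2.854121
  k4 = f(1.240000, 1.384989) = 3.640229
  y ← 0.700000 + (0.24/6)·(k1 + 2k2 + 2k3 + k4) = 1.376630
x=1.240000, y=1.376630:
  k1 = f(1.240000, 1.376630) = 3.624096
  k2 = f(1.360000, 1.811522) = 4.557037
  k3 = f(1.360000, 1.923474) = 4.773106
  k4 = f(1.480000, 2.522175) = 6.022198
  y ← 1.376630 + (0.24/6)·(k1 + 2k2 + 2k3 + k4) = 2.508893
y(1.48) ≈ 2.5089

2.5089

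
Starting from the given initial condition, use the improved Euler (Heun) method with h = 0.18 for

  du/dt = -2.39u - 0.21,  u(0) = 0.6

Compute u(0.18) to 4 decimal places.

Heun: k1 = f(t_n, u_n); k2 = f(t_n + h, u_n + h·k1); u_{n+1} = u_n + (h/2)·(k1 + k2).
t=0.000000, u=0.600000:
  k1 = f(0.000000, 0.600000) = -1.644000
  k2 = f(0.180000, 0.304080) = -0.936751
  u ← 0.600000 + (0.18/2)·(-1.644000 + (-0.936751)) = 0.367732
u(0.18) ≈ 0.3677

0.3677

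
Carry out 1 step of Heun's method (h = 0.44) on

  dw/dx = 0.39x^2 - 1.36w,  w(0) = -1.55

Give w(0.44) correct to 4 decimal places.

-0.8834

Heun: k1 = f(x_n, w_n); k2 = f(x_n + h, w_n + h·k1); w_{n+1} = w_n + (h/2)·(k1 + k2).
x=0.000000, w=-1.550000:
  k1 = f(0.000000, -1.550000) = 2.108000
  k2 = f(0.440000, -0.622480) = 0.922077
  w ← -1.550000 + (0.44/2)·(2.108000 + 0.922077) = -0.883383
w(0.44) ≈ -0.8834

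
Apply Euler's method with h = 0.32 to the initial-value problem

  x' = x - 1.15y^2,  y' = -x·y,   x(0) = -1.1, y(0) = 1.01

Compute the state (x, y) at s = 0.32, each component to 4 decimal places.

-1.8274, 1.3655

Euler on (x,y): x_{n+1} = x_n + h·x', y_{n+1} = y_n + h·y'.
0.000000: (-1.100000, 1.010000); f=(-2.273115, 1.111000) → (-1.827397, 1.365520)
(x(0.32), y(0.32)) ≈ (-1.8274, 1.3655)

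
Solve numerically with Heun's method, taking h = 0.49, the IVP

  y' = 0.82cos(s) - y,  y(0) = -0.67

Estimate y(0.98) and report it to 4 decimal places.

0.1126

Heun: k1 = f(s_n, y_n); k2 = f(s_n + h, y_n + h·k1); y_{n+1} = y_n + (h/2)·(k1 + k2).
s=0.000000, y=-0.670000:
  k1 = f(0.000000, -0.670000) = 1.490000
  k2 = f(0.490000, 0.060100) = 0.663413
  y ← -0.670000 + (0.49/2)·(1.490000 + 0.663413) = -0.142414
s=0.490000, y=-0.142414:
  k1 = f(0.490000, -0.142414) = 0.865927
  k2 = f(0.980000, 0.281890) = 0.174868
  y ← -0.142414 + (0.49/2)·(0.865927 + 0.174868) = 0.112581
y(0.98) ≈ 0.1126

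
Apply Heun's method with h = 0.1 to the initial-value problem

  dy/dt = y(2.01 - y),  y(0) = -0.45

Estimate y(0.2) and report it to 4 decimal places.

Heun: k1 = f(t_n, y_n); k2 = f(t_n + h, y_n + h·k1); y_{n+1} = y_n + (h/2)·(k1 + k2).
t=0.000000, y=-0.450000:
  k1 = f(0.000000, -0.450000) = -1.107000
  k2 = f(0.100000, -0.560700) = -1.441391
  y ← -0.450000 + (0.1/2)·(-1.107000 + (-1.441391)) = -0.577420
t=0.100000, y=-0.577420:
  k1 = f(0.100000, -0.577420) = -1.494027
  k2 = f(0.200000, -0.726822) = -1.989183
  y ← -0.577420 + (0.1/2)·(-1.494027 + (-1.989183)) = -0.751580
y(0.2) ≈ -0.7516

-0.7516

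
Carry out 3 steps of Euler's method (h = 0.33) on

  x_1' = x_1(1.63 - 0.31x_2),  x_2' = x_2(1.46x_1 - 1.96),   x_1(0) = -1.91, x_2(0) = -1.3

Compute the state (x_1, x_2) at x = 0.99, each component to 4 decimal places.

-7.5949, 1.6550

Euler on (x_1,x_2): x_1_{n+1} = x_1_n + h·x_1', x_2_{n+1} = x_2_n + h·x_2'.
0.000000: (-1.910000, -1.300000); f=(-3.883030, 6.173180) → (-3.191400, 0.737149)
0.330000: (-3.191400, 0.737149); f=(-4.472695, -4.879519) → (-4.667389, -0.873092)
0.660000: (-4.667389, -0.873092); f=(-8.871113, 7.660847) → (-7.594856, 1.654988)
(x_1(0.99), x_2(0.99)) ≈ (-7.5949, 1.6550)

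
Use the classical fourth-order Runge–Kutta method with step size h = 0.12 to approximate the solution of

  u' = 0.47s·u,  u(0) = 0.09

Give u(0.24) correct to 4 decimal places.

0.0912

RK4: k1 = f(s_n, u_n); k2 = f(s_n + h/2, u_n + (h/2)·k1); k3 = f(s_n + h/2, u_n + (h/2)·k2); k4 = f(s_n + h, u_n + h·k3); u_{n+1} = u_n + (h/6)·(k1 + 2k2 + 2k3 + k4).
s=0.000000, u=0.090000:
  k1 = f(0.000000, 0.090000) = 0.000000
  k2 = f(0.060000, 0.090000) = 0.002538
  k3 = f(0.060000, 0.090152) = 0.002542
  k4 = f(0.120000, 0.090305) = 0.005093
  u ← 0.090000 + (0.12/6)·(k1 + 2k2 + 2k3 + k4) = 0.090305
s=0.120000, u=0.090305:
  k1 = f(0.120000, 0.090305) = 0.005093
  k2 = f(0.180000, 0.090611) = 0.007666
  k3 = f(0.180000, 0.090765) = 0.007679
  k4 = f(0.240000, 0.091227) = 0.010290
  u ← 0.090305 + (0.12/6)·(k1 + 2k2 + 2k3 + k4) = 0.091227
u(0.24) ≈ 0.0912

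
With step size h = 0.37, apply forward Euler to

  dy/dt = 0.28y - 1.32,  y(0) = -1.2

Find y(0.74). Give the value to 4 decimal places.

Euler: y_{n+1} = y_n + h·f(t_n, y_n).
t=0.000000, y=-1.200000: f=-1.656000 → y ← -1.200000 + 0.37·(-1.656000) = -1.812720
t=0.370000, y=-1.812720: f=-1.827562 → y ← -1.812720 + 0.37·(-1.827562) = -2.488918
y(0.74) ≈ -2.4889

-2.4889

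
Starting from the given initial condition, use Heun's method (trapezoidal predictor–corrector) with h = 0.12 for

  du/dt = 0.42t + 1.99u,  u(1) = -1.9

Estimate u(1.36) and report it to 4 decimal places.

-3.6149

Heun: k1 = f(t_n, u_n); k2 = f(t_n + h, u_n + h·k1); u_{n+1} = u_n + (h/2)·(k1 + k2).
t=1.000000, u=-1.900000:
  k1 = f(1.000000, -1.900000) = -3.361000
  k2 = f(1.120000, -2.303320) = -4.113207
  u ← -1.900000 + (0.12/2)·(-3.361000 + (-4.113207)) = -2.348452
t=1.120000, u=-2.348452:
  k1 = f(1.120000, -2.348452) = -4.203020
  k2 = f(1.240000, -2.852815) = -5.156302
  u ← -2.348452 + (0.12/2)·(-4.203020 + (-5.156302)) = -2.910012
t=1.240000, u=-2.910012:
  k1 = f(1.240000, -2.910012) = -5.270123
  k2 = f(1.360000, -3.542427) = -6.478229
  u ← -2.910012 + (0.12/2)·(-5.270123 + (-6.478229)) = -3.614913
u(1.36) ≈ -3.6149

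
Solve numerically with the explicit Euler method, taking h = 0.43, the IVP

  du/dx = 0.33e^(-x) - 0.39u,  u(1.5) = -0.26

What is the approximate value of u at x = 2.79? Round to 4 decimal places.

Euler: u_{n+1} = u_n + h·f(x_n, u_n).
x=1.500000, u=-0.260000: f=0.175033 → u ← -0.260000 + 0.43·0.175033 = -0.184736
x=1.930000, u=-0.184736: f=0.119946 → u ← -0.184736 + 0.43·0.119946 = -0.133159
x=2.360000, u=-0.133159: f=0.083091 → u ← -0.133159 + 0.43·0.083091 = -0.097430
u(2.79) ≈ -0.0974

-0.0974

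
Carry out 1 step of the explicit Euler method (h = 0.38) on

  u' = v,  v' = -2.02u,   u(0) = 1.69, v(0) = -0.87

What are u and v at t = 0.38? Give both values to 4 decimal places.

1.3594, -2.1672

Euler on (u,v): u_{n+1} = u_n + h·u', v_{n+1} = v_n + h·v'.
0.000000: (1.690000, -0.870000); f=(-0.870000, -3.413800) → (1.359400, -2.167244)
(u(0.38), v(0.38)) ≈ (1.3594, -2.1672)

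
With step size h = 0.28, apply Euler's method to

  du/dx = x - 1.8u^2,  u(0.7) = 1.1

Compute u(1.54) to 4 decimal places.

0.8124

Euler: u_{n+1} = u_n + h·f(x_n, u_n).
x=0.700000, u=1.100000: f=-1.478000 → u ← 1.100000 + 0.28·(-1.478000) = 0.686160
x=0.980000, u=0.686160: f=0.132532 → u ← 0.686160 + 0.28·0.132532 = 0.723269
x=1.260000, u=0.723269: f=0.318388 → u ← 0.723269 + 0.28·0.318388 = 0.812417
u(1.54) ≈ 0.8124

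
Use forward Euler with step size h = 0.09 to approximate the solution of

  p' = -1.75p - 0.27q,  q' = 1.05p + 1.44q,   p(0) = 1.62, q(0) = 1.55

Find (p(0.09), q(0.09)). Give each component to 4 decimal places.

Euler on (p,q): p_{n+1} = p_n + h·p', q_{n+1} = q_n + h·q'.
0.000000: (1.620000, 1.550000); f=(-3.253500, 3.933000) → (1.327185, 1.903970)
(p(0.09), q(0.09)) ≈ (1.3272, 1.9040)

1.3272, 1.9040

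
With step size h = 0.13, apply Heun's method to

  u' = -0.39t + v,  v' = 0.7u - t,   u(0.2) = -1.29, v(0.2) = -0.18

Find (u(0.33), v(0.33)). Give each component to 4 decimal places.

Heun on (u,v): k1 = f(t_n, state_n); k2 = f(t_n + h, state_n + h·k1); state_{n+1} = state_n + (h/2)·(k1 + k2).
0.200000: (-1.290000, -0.180000)
  k1 = (-0.258000, -1.103000)
  predictor → (-1.323540, -0.323390)
  k2 = (-0.452090, -1.256478)
  → (-1.336156, -0.333366)
(u(0.33), v(0.33)) ≈ (-1.3362, -0.3334)

-1.3362, -0.3334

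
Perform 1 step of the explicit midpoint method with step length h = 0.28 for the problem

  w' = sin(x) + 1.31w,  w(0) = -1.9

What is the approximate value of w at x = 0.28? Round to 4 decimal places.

-2.6857

Midpoint: k1 = f(x_n, w_n); k2 = f(x_n + h/2, w_n + (h/2)·k1); w_{n+1} = w_n + h·k2.
x=0.000000, w=-1.900000:
  k1 = f(0.000000, -1.900000) = -2.489000
  k2 = f(0.140000, -2.248460) = -2.805939
  w ← -1.900000 + 0.28·(-2.805939) = -2.685663
w(0.28) ≈ -2.6857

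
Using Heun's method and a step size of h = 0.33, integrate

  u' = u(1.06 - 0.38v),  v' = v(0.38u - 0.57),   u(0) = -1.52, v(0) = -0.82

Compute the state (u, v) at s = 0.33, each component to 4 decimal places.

-2.3207, -0.5463

Heun on (u,v): k1 = f(s_n, state_n); k2 = f(s_n + h, state_n + h·k1); state_{n+1} = state_n + (h/2)·(k1 + k2).
0.000000: (-1.520000, -0.820000)
  k1 = (-2.084832, 0.941032)
  predictor → (-2.207995, -0.509459)
  k2 = (-2.767930, 0.717848)
  → (-2.320706, -0.546285)
(u(0.33), v(0.33)) ≈ (-2.3207, -0.5463)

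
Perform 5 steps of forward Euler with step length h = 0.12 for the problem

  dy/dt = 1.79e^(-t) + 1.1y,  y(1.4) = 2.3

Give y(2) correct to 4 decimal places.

4.5584

Euler: y_{n+1} = y_n + h·f(t_n, y_n).
t=1.400000, y=2.300000: f=2.971409 → y ← 2.300000 + 0.12·2.971409 = 2.656569
t=1.520000, y=2.656569: f=3.313720 → y ← 2.656569 + 0.12·3.313720 = 3.054215
t=1.640000, y=3.054215: f=3.706861 → y ← 3.054215 + 0.12·3.706861 = 3.499039
t=1.760000, y=3.499039: f=4.156903 → y ← 3.499039 + 0.12·4.156903 = 3.997867
t=1.880000, y=3.997867: f=4.670790 → y ← 3.997867 + 0.12·4.670790 = 4.558362
y(2) ≈ 4.5584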